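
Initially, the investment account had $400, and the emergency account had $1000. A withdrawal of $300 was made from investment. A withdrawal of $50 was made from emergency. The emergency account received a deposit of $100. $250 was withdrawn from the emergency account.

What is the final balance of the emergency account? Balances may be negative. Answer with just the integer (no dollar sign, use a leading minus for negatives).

Answer: 800

Derivation:
Tracking account balances step by step:
Start: investment=400, emergency=1000
Event 1 (withdraw 300 from investment): investment: 400 - 300 = 100. Balances: investment=100, emergency=1000
Event 2 (withdraw 50 from emergency): emergency: 1000 - 50 = 950. Balances: investment=100, emergency=950
Event 3 (deposit 100 to emergency): emergency: 950 + 100 = 1050. Balances: investment=100, emergency=1050
Event 4 (withdraw 250 from emergency): emergency: 1050 - 250 = 800. Balances: investment=100, emergency=800

Final balance of emergency: 800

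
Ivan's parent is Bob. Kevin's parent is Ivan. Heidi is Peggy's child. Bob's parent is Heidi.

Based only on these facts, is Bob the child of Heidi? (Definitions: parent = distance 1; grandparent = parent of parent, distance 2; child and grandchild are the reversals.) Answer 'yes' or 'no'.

Answer: yes

Derivation:
Reconstructing the parent chain from the given facts:
  Peggy -> Heidi -> Bob -> Ivan -> Kevin
(each arrow means 'parent of the next')
Positions in the chain (0 = top):
  position of Peggy: 0
  position of Heidi: 1
  position of Bob: 2
  position of Ivan: 3
  position of Kevin: 4

Bob is at position 2, Heidi is at position 1; signed distance (j - i) = -1.
'child' requires j - i = -1. Actual distance is -1, so the relation HOLDS.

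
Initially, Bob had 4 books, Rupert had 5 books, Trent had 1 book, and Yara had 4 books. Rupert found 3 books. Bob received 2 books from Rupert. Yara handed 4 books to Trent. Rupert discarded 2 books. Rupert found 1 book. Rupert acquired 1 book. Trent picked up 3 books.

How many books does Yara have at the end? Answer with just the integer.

Tracking counts step by step:
Start: Bob=4, Rupert=5, Trent=1, Yara=4
Event 1 (Rupert +3): Rupert: 5 -> 8. State: Bob=4, Rupert=8, Trent=1, Yara=4
Event 2 (Rupert -> Bob, 2): Rupert: 8 -> 6, Bob: 4 -> 6. State: Bob=6, Rupert=6, Trent=1, Yara=4
Event 3 (Yara -> Trent, 4): Yara: 4 -> 0, Trent: 1 -> 5. State: Bob=6, Rupert=6, Trent=5, Yara=0
Event 4 (Rupert -2): Rupert: 6 -> 4. State: Bob=6, Rupert=4, Trent=5, Yara=0
Event 5 (Rupert +1): Rupert: 4 -> 5. State: Bob=6, Rupert=5, Trent=5, Yara=0
Event 6 (Rupert +1): Rupert: 5 -> 6. State: Bob=6, Rupert=6, Trent=5, Yara=0
Event 7 (Trent +3): Trent: 5 -> 8. State: Bob=6, Rupert=6, Trent=8, Yara=0

Yara's final count: 0

Answer: 0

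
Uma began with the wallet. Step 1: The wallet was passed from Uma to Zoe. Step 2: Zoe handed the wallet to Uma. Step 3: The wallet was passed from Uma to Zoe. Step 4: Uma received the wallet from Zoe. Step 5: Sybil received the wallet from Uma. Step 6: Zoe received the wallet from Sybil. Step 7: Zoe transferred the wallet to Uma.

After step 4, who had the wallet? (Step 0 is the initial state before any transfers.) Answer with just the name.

Tracking the wallet holder through step 4:
After step 0 (start): Uma
After step 1: Zoe
After step 2: Uma
After step 3: Zoe
After step 4: Uma

At step 4, the holder is Uma.

Answer: Uma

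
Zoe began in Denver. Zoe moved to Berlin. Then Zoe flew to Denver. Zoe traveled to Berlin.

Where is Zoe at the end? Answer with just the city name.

Answer: Berlin

Derivation:
Tracking Zoe's location:
Start: Zoe is in Denver.
After move 1: Denver -> Berlin. Zoe is in Berlin.
After move 2: Berlin -> Denver. Zoe is in Denver.
After move 3: Denver -> Berlin. Zoe is in Berlin.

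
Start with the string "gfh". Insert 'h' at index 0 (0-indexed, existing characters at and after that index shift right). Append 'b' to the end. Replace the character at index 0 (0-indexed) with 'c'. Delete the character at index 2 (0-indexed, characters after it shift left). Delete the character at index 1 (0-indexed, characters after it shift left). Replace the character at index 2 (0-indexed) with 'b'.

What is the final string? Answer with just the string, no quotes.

Answer: chb

Derivation:
Applying each edit step by step:
Start: "gfh"
Op 1 (insert 'h' at idx 0): "gfh" -> "hgfh"
Op 2 (append 'b'): "hgfh" -> "hgfhb"
Op 3 (replace idx 0: 'h' -> 'c'): "hgfhb" -> "cgfhb"
Op 4 (delete idx 2 = 'f'): "cgfhb" -> "cghb"
Op 5 (delete idx 1 = 'g'): "cghb" -> "chb"
Op 6 (replace idx 2: 'b' -> 'b'): "chb" -> "chb"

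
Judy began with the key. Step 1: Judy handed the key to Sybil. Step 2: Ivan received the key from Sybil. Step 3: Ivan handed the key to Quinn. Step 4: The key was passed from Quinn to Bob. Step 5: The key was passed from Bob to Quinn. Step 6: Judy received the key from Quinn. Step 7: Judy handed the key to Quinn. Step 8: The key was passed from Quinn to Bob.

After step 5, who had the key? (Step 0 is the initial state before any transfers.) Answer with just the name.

Tracking the key holder through step 5:
After step 0 (start): Judy
After step 1: Sybil
After step 2: Ivan
After step 3: Quinn
After step 4: Bob
After step 5: Quinn

At step 5, the holder is Quinn.

Answer: Quinn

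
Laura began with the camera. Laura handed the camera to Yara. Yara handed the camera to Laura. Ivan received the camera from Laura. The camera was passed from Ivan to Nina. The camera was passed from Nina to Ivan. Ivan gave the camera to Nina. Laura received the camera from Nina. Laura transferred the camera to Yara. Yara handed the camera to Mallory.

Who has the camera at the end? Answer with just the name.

Answer: Mallory

Derivation:
Tracking the camera through each event:
Start: Laura has the camera.
After event 1: Yara has the camera.
After event 2: Laura has the camera.
After event 3: Ivan has the camera.
After event 4: Nina has the camera.
After event 5: Ivan has the camera.
After event 6: Nina has the camera.
After event 7: Laura has the camera.
After event 8: Yara has the camera.
After event 9: Mallory has the camera.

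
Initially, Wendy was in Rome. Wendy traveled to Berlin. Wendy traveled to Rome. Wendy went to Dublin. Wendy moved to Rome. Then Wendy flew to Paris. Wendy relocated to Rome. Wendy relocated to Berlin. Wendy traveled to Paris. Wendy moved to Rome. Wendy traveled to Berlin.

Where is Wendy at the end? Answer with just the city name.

Tracking Wendy's location:
Start: Wendy is in Rome.
After move 1: Rome -> Berlin. Wendy is in Berlin.
After move 2: Berlin -> Rome. Wendy is in Rome.
After move 3: Rome -> Dublin. Wendy is in Dublin.
After move 4: Dublin -> Rome. Wendy is in Rome.
After move 5: Rome -> Paris. Wendy is in Paris.
After move 6: Paris -> Rome. Wendy is in Rome.
After move 7: Rome -> Berlin. Wendy is in Berlin.
After move 8: Berlin -> Paris. Wendy is in Paris.
After move 9: Paris -> Rome. Wendy is in Rome.
After move 10: Rome -> Berlin. Wendy is in Berlin.

Answer: Berlin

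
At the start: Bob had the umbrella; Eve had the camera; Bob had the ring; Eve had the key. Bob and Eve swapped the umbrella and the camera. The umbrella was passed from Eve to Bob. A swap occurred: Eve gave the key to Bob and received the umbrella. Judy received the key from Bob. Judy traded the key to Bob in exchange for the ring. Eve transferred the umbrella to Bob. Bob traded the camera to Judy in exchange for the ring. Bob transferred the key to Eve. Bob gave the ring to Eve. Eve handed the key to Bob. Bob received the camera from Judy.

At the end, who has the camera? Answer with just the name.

Tracking all object holders:
Start: umbrella:Bob, camera:Eve, ring:Bob, key:Eve
Event 1 (swap umbrella<->camera: now umbrella:Eve, camera:Bob). State: umbrella:Eve, camera:Bob, ring:Bob, key:Eve
Event 2 (give umbrella: Eve -> Bob). State: umbrella:Bob, camera:Bob, ring:Bob, key:Eve
Event 3 (swap key<->umbrella: now key:Bob, umbrella:Eve). State: umbrella:Eve, camera:Bob, ring:Bob, key:Bob
Event 4 (give key: Bob -> Judy). State: umbrella:Eve, camera:Bob, ring:Bob, key:Judy
Event 5 (swap key<->ring: now key:Bob, ring:Judy). State: umbrella:Eve, camera:Bob, ring:Judy, key:Bob
Event 6 (give umbrella: Eve -> Bob). State: umbrella:Bob, camera:Bob, ring:Judy, key:Bob
Event 7 (swap camera<->ring: now camera:Judy, ring:Bob). State: umbrella:Bob, camera:Judy, ring:Bob, key:Bob
Event 8 (give key: Bob -> Eve). State: umbrella:Bob, camera:Judy, ring:Bob, key:Eve
Event 9 (give ring: Bob -> Eve). State: umbrella:Bob, camera:Judy, ring:Eve, key:Eve
Event 10 (give key: Eve -> Bob). State: umbrella:Bob, camera:Judy, ring:Eve, key:Bob
Event 11 (give camera: Judy -> Bob). State: umbrella:Bob, camera:Bob, ring:Eve, key:Bob

Final state: umbrella:Bob, camera:Bob, ring:Eve, key:Bob
The camera is held by Bob.

Answer: Bob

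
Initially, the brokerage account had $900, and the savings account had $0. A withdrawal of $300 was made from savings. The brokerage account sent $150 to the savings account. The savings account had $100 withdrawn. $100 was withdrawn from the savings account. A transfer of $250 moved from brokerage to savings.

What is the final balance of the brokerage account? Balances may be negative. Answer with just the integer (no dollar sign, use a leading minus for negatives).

Tracking account balances step by step:
Start: brokerage=900, savings=0
Event 1 (withdraw 300 from savings): savings: 0 - 300 = -300. Balances: brokerage=900, savings=-300
Event 2 (transfer 150 brokerage -> savings): brokerage: 900 - 150 = 750, savings: -300 + 150 = -150. Balances: brokerage=750, savings=-150
Event 3 (withdraw 100 from savings): savings: -150 - 100 = -250. Balances: brokerage=750, savings=-250
Event 4 (withdraw 100 from savings): savings: -250 - 100 = -350. Balances: brokerage=750, savings=-350
Event 5 (transfer 250 brokerage -> savings): brokerage: 750 - 250 = 500, savings: -350 + 250 = -100. Balances: brokerage=500, savings=-100

Final balance of brokerage: 500

Answer: 500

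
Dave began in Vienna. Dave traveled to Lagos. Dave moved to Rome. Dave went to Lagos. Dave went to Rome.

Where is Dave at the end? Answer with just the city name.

Tracking Dave's location:
Start: Dave is in Vienna.
After move 1: Vienna -> Lagos. Dave is in Lagos.
After move 2: Lagos -> Rome. Dave is in Rome.
After move 3: Rome -> Lagos. Dave is in Lagos.
After move 4: Lagos -> Rome. Dave is in Rome.

Answer: Rome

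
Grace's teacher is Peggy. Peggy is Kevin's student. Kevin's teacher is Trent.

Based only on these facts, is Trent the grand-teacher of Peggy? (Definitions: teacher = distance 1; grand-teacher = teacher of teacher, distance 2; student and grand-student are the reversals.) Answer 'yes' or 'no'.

Answer: yes

Derivation:
Reconstructing the teacher chain from the given facts:
  Trent -> Kevin -> Peggy -> Grace
(each arrow means 'teacher of the next')
Positions in the chain (0 = top):
  position of Trent: 0
  position of Kevin: 1
  position of Peggy: 2
  position of Grace: 3

Trent is at position 0, Peggy is at position 2; signed distance (j - i) = 2.
'grand-teacher' requires j - i = 2. Actual distance is 2, so the relation HOLDS.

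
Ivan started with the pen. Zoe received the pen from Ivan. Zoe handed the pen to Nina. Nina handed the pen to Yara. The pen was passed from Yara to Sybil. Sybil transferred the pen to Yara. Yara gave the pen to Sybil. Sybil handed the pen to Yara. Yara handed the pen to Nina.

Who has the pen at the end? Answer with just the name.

Answer: Nina

Derivation:
Tracking the pen through each event:
Start: Ivan has the pen.
After event 1: Zoe has the pen.
After event 2: Nina has the pen.
After event 3: Yara has the pen.
After event 4: Sybil has the pen.
After event 5: Yara has the pen.
After event 6: Sybil has the pen.
After event 7: Yara has the pen.
After event 8: Nina has the pen.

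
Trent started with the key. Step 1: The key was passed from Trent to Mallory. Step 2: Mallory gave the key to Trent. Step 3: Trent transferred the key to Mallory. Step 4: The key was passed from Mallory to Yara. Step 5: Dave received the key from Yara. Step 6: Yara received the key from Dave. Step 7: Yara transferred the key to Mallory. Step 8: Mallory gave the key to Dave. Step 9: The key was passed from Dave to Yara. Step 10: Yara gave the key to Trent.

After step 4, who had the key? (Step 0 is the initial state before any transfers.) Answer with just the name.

Tracking the key holder through step 4:
After step 0 (start): Trent
After step 1: Mallory
After step 2: Trent
After step 3: Mallory
After step 4: Yara

At step 4, the holder is Yara.

Answer: Yara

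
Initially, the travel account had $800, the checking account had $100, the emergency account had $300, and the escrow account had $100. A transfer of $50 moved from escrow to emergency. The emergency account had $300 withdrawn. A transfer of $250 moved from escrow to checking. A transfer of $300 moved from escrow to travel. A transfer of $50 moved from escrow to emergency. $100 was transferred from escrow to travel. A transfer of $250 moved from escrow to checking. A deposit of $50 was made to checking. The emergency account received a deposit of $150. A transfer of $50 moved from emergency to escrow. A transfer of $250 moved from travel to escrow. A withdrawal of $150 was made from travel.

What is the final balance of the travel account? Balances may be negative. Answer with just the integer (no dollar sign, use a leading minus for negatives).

Tracking account balances step by step:
Start: travel=800, checking=100, emergency=300, escrow=100
Event 1 (transfer 50 escrow -> emergency): escrow: 100 - 50 = 50, emergency: 300 + 50 = 350. Balances: travel=800, checking=100, emergency=350, escrow=50
Event 2 (withdraw 300 from emergency): emergency: 350 - 300 = 50. Balances: travel=800, checking=100, emergency=50, escrow=50
Event 3 (transfer 250 escrow -> checking): escrow: 50 - 250 = -200, checking: 100 + 250 = 350. Balances: travel=800, checking=350, emergency=50, escrow=-200
Event 4 (transfer 300 escrow -> travel): escrow: -200 - 300 = -500, travel: 800 + 300 = 1100. Balances: travel=1100, checking=350, emergency=50, escrow=-500
Event 5 (transfer 50 escrow -> emergency): escrow: -500 - 50 = -550, emergency: 50 + 50 = 100. Balances: travel=1100, checking=350, emergency=100, escrow=-550
Event 6 (transfer 100 escrow -> travel): escrow: -550 - 100 = -650, travel: 1100 + 100 = 1200. Balances: travel=1200, checking=350, emergency=100, escrow=-650
Event 7 (transfer 250 escrow -> checking): escrow: -650 - 250 = -900, checking: 350 + 250 = 600. Balances: travel=1200, checking=600, emergency=100, escrow=-900
Event 8 (deposit 50 to checking): checking: 600 + 50 = 650. Balances: travel=1200, checking=650, emergency=100, escrow=-900
Event 9 (deposit 150 to emergency): emergency: 100 + 150 = 250. Balances: travel=1200, checking=650, emergency=250, escrow=-900
Event 10 (transfer 50 emergency -> escrow): emergency: 250 - 50 = 200, escrow: -900 + 50 = -850. Balances: travel=1200, checking=650, emergency=200, escrow=-850
Event 11 (transfer 250 travel -> escrow): travel: 1200 - 250 = 950, escrow: -850 + 250 = -600. Balances: travel=950, checking=650, emergency=200, escrow=-600
Event 12 (withdraw 150 from travel): travel: 950 - 150 = 800. Balances: travel=800, checking=650, emergency=200, escrow=-600

Final balance of travel: 800

Answer: 800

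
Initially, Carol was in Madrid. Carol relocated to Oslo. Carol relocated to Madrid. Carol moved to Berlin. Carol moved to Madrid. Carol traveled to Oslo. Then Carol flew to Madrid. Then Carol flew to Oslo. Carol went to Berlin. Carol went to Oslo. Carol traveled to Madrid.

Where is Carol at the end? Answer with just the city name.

Answer: Madrid

Derivation:
Tracking Carol's location:
Start: Carol is in Madrid.
After move 1: Madrid -> Oslo. Carol is in Oslo.
After move 2: Oslo -> Madrid. Carol is in Madrid.
After move 3: Madrid -> Berlin. Carol is in Berlin.
After move 4: Berlin -> Madrid. Carol is in Madrid.
After move 5: Madrid -> Oslo. Carol is in Oslo.
After move 6: Oslo -> Madrid. Carol is in Madrid.
After move 7: Madrid -> Oslo. Carol is in Oslo.
After move 8: Oslo -> Berlin. Carol is in Berlin.
After move 9: Berlin -> Oslo. Carol is in Oslo.
After move 10: Oslo -> Madrid. Carol is in Madrid.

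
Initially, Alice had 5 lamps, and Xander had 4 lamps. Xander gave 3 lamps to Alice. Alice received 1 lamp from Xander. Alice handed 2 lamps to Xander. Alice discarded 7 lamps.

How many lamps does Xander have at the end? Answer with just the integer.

Answer: 2

Derivation:
Tracking counts step by step:
Start: Alice=5, Xander=4
Event 1 (Xander -> Alice, 3): Xander: 4 -> 1, Alice: 5 -> 8. State: Alice=8, Xander=1
Event 2 (Xander -> Alice, 1): Xander: 1 -> 0, Alice: 8 -> 9. State: Alice=9, Xander=0
Event 3 (Alice -> Xander, 2): Alice: 9 -> 7, Xander: 0 -> 2. State: Alice=7, Xander=2
Event 4 (Alice -7): Alice: 7 -> 0. State: Alice=0, Xander=2

Xander's final count: 2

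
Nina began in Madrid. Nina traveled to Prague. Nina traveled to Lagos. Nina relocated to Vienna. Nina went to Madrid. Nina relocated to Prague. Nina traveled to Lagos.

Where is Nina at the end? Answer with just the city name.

Answer: Lagos

Derivation:
Tracking Nina's location:
Start: Nina is in Madrid.
After move 1: Madrid -> Prague. Nina is in Prague.
After move 2: Prague -> Lagos. Nina is in Lagos.
After move 3: Lagos -> Vienna. Nina is in Vienna.
After move 4: Vienna -> Madrid. Nina is in Madrid.
After move 5: Madrid -> Prague. Nina is in Prague.
After move 6: Prague -> Lagos. Nina is in Lagos.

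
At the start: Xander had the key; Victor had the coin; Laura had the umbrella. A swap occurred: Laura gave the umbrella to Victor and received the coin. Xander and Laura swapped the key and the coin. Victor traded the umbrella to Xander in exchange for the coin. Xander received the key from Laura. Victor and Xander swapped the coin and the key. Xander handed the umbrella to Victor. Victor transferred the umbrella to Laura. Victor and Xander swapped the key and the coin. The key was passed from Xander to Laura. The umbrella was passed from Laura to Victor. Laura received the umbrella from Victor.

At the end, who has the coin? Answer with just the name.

Answer: Victor

Derivation:
Tracking all object holders:
Start: key:Xander, coin:Victor, umbrella:Laura
Event 1 (swap umbrella<->coin: now umbrella:Victor, coin:Laura). State: key:Xander, coin:Laura, umbrella:Victor
Event 2 (swap key<->coin: now key:Laura, coin:Xander). State: key:Laura, coin:Xander, umbrella:Victor
Event 3 (swap umbrella<->coin: now umbrella:Xander, coin:Victor). State: key:Laura, coin:Victor, umbrella:Xander
Event 4 (give key: Laura -> Xander). State: key:Xander, coin:Victor, umbrella:Xander
Event 5 (swap coin<->key: now coin:Xander, key:Victor). State: key:Victor, coin:Xander, umbrella:Xander
Event 6 (give umbrella: Xander -> Victor). State: key:Victor, coin:Xander, umbrella:Victor
Event 7 (give umbrella: Victor -> Laura). State: key:Victor, coin:Xander, umbrella:Laura
Event 8 (swap key<->coin: now key:Xander, coin:Victor). State: key:Xander, coin:Victor, umbrella:Laura
Event 9 (give key: Xander -> Laura). State: key:Laura, coin:Victor, umbrella:Laura
Event 10 (give umbrella: Laura -> Victor). State: key:Laura, coin:Victor, umbrella:Victor
Event 11 (give umbrella: Victor -> Laura). State: key:Laura, coin:Victor, umbrella:Laura

Final state: key:Laura, coin:Victor, umbrella:Laura
The coin is held by Victor.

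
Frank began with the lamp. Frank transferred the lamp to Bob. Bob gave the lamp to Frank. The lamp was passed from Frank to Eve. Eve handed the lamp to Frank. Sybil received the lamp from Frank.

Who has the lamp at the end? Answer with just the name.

Answer: Sybil

Derivation:
Tracking the lamp through each event:
Start: Frank has the lamp.
After event 1: Bob has the lamp.
After event 2: Frank has the lamp.
After event 3: Eve has the lamp.
After event 4: Frank has the lamp.
After event 5: Sybil has the lamp.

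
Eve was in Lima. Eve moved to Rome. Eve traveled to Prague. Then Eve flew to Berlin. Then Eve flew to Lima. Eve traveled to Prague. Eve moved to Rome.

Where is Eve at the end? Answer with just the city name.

Answer: Rome

Derivation:
Tracking Eve's location:
Start: Eve is in Lima.
After move 1: Lima -> Rome. Eve is in Rome.
After move 2: Rome -> Prague. Eve is in Prague.
After move 3: Prague -> Berlin. Eve is in Berlin.
After move 4: Berlin -> Lima. Eve is in Lima.
After move 5: Lima -> Prague. Eve is in Prague.
After move 6: Prague -> Rome. Eve is in Rome.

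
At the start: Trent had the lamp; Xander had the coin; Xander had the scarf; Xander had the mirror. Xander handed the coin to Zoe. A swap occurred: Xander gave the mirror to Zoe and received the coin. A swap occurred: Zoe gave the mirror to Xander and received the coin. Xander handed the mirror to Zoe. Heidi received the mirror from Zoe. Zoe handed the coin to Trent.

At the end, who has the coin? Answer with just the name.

Tracking all object holders:
Start: lamp:Trent, coin:Xander, scarf:Xander, mirror:Xander
Event 1 (give coin: Xander -> Zoe). State: lamp:Trent, coin:Zoe, scarf:Xander, mirror:Xander
Event 2 (swap mirror<->coin: now mirror:Zoe, coin:Xander). State: lamp:Trent, coin:Xander, scarf:Xander, mirror:Zoe
Event 3 (swap mirror<->coin: now mirror:Xander, coin:Zoe). State: lamp:Trent, coin:Zoe, scarf:Xander, mirror:Xander
Event 4 (give mirror: Xander -> Zoe). State: lamp:Trent, coin:Zoe, scarf:Xander, mirror:Zoe
Event 5 (give mirror: Zoe -> Heidi). State: lamp:Trent, coin:Zoe, scarf:Xander, mirror:Heidi
Event 6 (give coin: Zoe -> Trent). State: lamp:Trent, coin:Trent, scarf:Xander, mirror:Heidi

Final state: lamp:Trent, coin:Trent, scarf:Xander, mirror:Heidi
The coin is held by Trent.

Answer: Trent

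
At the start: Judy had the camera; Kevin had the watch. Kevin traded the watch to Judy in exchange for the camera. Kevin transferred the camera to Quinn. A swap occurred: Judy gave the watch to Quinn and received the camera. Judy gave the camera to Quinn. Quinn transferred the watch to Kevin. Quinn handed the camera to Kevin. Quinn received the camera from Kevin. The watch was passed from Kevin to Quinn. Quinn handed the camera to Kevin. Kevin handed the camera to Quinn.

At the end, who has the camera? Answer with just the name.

Tracking all object holders:
Start: camera:Judy, watch:Kevin
Event 1 (swap watch<->camera: now watch:Judy, camera:Kevin). State: camera:Kevin, watch:Judy
Event 2 (give camera: Kevin -> Quinn). State: camera:Quinn, watch:Judy
Event 3 (swap watch<->camera: now watch:Quinn, camera:Judy). State: camera:Judy, watch:Quinn
Event 4 (give camera: Judy -> Quinn). State: camera:Quinn, watch:Quinn
Event 5 (give watch: Quinn -> Kevin). State: camera:Quinn, watch:Kevin
Event 6 (give camera: Quinn -> Kevin). State: camera:Kevin, watch:Kevin
Event 7 (give camera: Kevin -> Quinn). State: camera:Quinn, watch:Kevin
Event 8 (give watch: Kevin -> Quinn). State: camera:Quinn, watch:Quinn
Event 9 (give camera: Quinn -> Kevin). State: camera:Kevin, watch:Quinn
Event 10 (give camera: Kevin -> Quinn). State: camera:Quinn, watch:Quinn

Final state: camera:Quinn, watch:Quinn
The camera is held by Quinn.

Answer: Quinn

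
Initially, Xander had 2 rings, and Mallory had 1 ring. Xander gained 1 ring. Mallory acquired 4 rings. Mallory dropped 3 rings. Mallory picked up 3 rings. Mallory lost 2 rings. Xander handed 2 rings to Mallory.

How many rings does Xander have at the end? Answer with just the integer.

Tracking counts step by step:
Start: Xander=2, Mallory=1
Event 1 (Xander +1): Xander: 2 -> 3. State: Xander=3, Mallory=1
Event 2 (Mallory +4): Mallory: 1 -> 5. State: Xander=3, Mallory=5
Event 3 (Mallory -3): Mallory: 5 -> 2. State: Xander=3, Mallory=2
Event 4 (Mallory +3): Mallory: 2 -> 5. State: Xander=3, Mallory=5
Event 5 (Mallory -2): Mallory: 5 -> 3. State: Xander=3, Mallory=3
Event 6 (Xander -> Mallory, 2): Xander: 3 -> 1, Mallory: 3 -> 5. State: Xander=1, Mallory=5

Xander's final count: 1

Answer: 1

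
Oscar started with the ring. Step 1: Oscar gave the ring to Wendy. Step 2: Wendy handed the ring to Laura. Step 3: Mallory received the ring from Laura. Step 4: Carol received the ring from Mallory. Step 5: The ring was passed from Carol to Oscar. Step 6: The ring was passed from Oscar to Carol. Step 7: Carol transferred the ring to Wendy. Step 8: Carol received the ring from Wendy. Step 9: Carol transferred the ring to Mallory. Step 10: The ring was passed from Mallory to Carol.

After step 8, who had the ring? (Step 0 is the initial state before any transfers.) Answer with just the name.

Tracking the ring holder through step 8:
After step 0 (start): Oscar
After step 1: Wendy
After step 2: Laura
After step 3: Mallory
After step 4: Carol
After step 5: Oscar
After step 6: Carol
After step 7: Wendy
After step 8: Carol

At step 8, the holder is Carol.

Answer: Carol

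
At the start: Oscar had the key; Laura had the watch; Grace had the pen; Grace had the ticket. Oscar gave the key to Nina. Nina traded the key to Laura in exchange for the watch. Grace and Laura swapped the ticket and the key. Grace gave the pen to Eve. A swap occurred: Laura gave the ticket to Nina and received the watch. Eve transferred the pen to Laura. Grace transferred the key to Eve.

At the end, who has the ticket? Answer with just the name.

Answer: Nina

Derivation:
Tracking all object holders:
Start: key:Oscar, watch:Laura, pen:Grace, ticket:Grace
Event 1 (give key: Oscar -> Nina). State: key:Nina, watch:Laura, pen:Grace, ticket:Grace
Event 2 (swap key<->watch: now key:Laura, watch:Nina). State: key:Laura, watch:Nina, pen:Grace, ticket:Grace
Event 3 (swap ticket<->key: now ticket:Laura, key:Grace). State: key:Grace, watch:Nina, pen:Grace, ticket:Laura
Event 4 (give pen: Grace -> Eve). State: key:Grace, watch:Nina, pen:Eve, ticket:Laura
Event 5 (swap ticket<->watch: now ticket:Nina, watch:Laura). State: key:Grace, watch:Laura, pen:Eve, ticket:Nina
Event 6 (give pen: Eve -> Laura). State: key:Grace, watch:Laura, pen:Laura, ticket:Nina
Event 7 (give key: Grace -> Eve). State: key:Eve, watch:Laura, pen:Laura, ticket:Nina

Final state: key:Eve, watch:Laura, pen:Laura, ticket:Nina
The ticket is held by Nina.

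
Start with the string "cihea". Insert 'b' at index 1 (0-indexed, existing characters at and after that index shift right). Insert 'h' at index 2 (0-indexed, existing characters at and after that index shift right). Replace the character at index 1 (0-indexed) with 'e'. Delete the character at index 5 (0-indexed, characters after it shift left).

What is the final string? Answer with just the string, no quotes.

Answer: cehiha

Derivation:
Applying each edit step by step:
Start: "cihea"
Op 1 (insert 'b' at idx 1): "cihea" -> "cbihea"
Op 2 (insert 'h' at idx 2): "cbihea" -> "cbhihea"
Op 3 (replace idx 1: 'b' -> 'e'): "cbhihea" -> "cehihea"
Op 4 (delete idx 5 = 'e'): "cehihea" -> "cehiha"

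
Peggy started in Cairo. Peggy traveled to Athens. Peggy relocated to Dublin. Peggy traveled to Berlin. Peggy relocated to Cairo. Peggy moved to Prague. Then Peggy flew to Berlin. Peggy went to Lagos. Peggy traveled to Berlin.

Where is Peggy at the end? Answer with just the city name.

Answer: Berlin

Derivation:
Tracking Peggy's location:
Start: Peggy is in Cairo.
After move 1: Cairo -> Athens. Peggy is in Athens.
After move 2: Athens -> Dublin. Peggy is in Dublin.
After move 3: Dublin -> Berlin. Peggy is in Berlin.
After move 4: Berlin -> Cairo. Peggy is in Cairo.
After move 5: Cairo -> Prague. Peggy is in Prague.
After move 6: Prague -> Berlin. Peggy is in Berlin.
After move 7: Berlin -> Lagos. Peggy is in Lagos.
After move 8: Lagos -> Berlin. Peggy is in Berlin.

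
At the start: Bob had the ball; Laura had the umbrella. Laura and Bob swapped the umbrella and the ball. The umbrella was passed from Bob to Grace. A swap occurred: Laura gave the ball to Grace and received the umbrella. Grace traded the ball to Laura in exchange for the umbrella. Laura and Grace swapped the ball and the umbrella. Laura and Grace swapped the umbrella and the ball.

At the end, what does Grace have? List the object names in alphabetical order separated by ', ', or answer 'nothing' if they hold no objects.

Answer: umbrella

Derivation:
Tracking all object holders:
Start: ball:Bob, umbrella:Laura
Event 1 (swap umbrella<->ball: now umbrella:Bob, ball:Laura). State: ball:Laura, umbrella:Bob
Event 2 (give umbrella: Bob -> Grace). State: ball:Laura, umbrella:Grace
Event 3 (swap ball<->umbrella: now ball:Grace, umbrella:Laura). State: ball:Grace, umbrella:Laura
Event 4 (swap ball<->umbrella: now ball:Laura, umbrella:Grace). State: ball:Laura, umbrella:Grace
Event 5 (swap ball<->umbrella: now ball:Grace, umbrella:Laura). State: ball:Grace, umbrella:Laura
Event 6 (swap umbrella<->ball: now umbrella:Grace, ball:Laura). State: ball:Laura, umbrella:Grace

Final state: ball:Laura, umbrella:Grace
Grace holds: umbrella.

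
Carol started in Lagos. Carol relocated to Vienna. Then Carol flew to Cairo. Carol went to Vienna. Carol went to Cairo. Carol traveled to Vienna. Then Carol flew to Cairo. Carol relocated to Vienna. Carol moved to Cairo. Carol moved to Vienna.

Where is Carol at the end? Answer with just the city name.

Answer: Vienna

Derivation:
Tracking Carol's location:
Start: Carol is in Lagos.
After move 1: Lagos -> Vienna. Carol is in Vienna.
After move 2: Vienna -> Cairo. Carol is in Cairo.
After move 3: Cairo -> Vienna. Carol is in Vienna.
After move 4: Vienna -> Cairo. Carol is in Cairo.
After move 5: Cairo -> Vienna. Carol is in Vienna.
After move 6: Vienna -> Cairo. Carol is in Cairo.
After move 7: Cairo -> Vienna. Carol is in Vienna.
After move 8: Vienna -> Cairo. Carol is in Cairo.
After move 9: Cairo -> Vienna. Carol is in Vienna.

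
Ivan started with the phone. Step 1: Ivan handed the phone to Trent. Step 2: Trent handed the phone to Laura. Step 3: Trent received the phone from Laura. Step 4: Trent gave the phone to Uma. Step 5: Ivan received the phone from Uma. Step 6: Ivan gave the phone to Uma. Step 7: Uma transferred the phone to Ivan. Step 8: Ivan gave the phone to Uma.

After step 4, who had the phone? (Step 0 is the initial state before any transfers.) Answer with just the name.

Tracking the phone holder through step 4:
After step 0 (start): Ivan
After step 1: Trent
After step 2: Laura
After step 3: Trent
After step 4: Uma

At step 4, the holder is Uma.

Answer: Uma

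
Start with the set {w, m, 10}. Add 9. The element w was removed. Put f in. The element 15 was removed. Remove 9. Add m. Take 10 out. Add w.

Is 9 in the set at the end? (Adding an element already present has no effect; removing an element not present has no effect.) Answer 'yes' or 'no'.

Answer: no

Derivation:
Tracking the set through each operation:
Start: {10, m, w}
Event 1 (add 9): added. Set: {10, 9, m, w}
Event 2 (remove w): removed. Set: {10, 9, m}
Event 3 (add f): added. Set: {10, 9, f, m}
Event 4 (remove 15): not present, no change. Set: {10, 9, f, m}
Event 5 (remove 9): removed. Set: {10, f, m}
Event 6 (add m): already present, no change. Set: {10, f, m}
Event 7 (remove 10): removed. Set: {f, m}
Event 8 (add w): added. Set: {f, m, w}

Final set: {f, m, w} (size 3)
9 is NOT in the final set.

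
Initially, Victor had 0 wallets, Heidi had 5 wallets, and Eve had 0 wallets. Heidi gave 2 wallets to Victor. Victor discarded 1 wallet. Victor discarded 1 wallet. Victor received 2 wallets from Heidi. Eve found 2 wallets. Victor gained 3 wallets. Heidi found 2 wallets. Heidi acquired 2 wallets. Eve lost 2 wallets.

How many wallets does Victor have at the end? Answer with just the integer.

Tracking counts step by step:
Start: Victor=0, Heidi=5, Eve=0
Event 1 (Heidi -> Victor, 2): Heidi: 5 -> 3, Victor: 0 -> 2. State: Victor=2, Heidi=3, Eve=0
Event 2 (Victor -1): Victor: 2 -> 1. State: Victor=1, Heidi=3, Eve=0
Event 3 (Victor -1): Victor: 1 -> 0. State: Victor=0, Heidi=3, Eve=0
Event 4 (Heidi -> Victor, 2): Heidi: 3 -> 1, Victor: 0 -> 2. State: Victor=2, Heidi=1, Eve=0
Event 5 (Eve +2): Eve: 0 -> 2. State: Victor=2, Heidi=1, Eve=2
Event 6 (Victor +3): Victor: 2 -> 5. State: Victor=5, Heidi=1, Eve=2
Event 7 (Heidi +2): Heidi: 1 -> 3. State: Victor=5, Heidi=3, Eve=2
Event 8 (Heidi +2): Heidi: 3 -> 5. State: Victor=5, Heidi=5, Eve=2
Event 9 (Eve -2): Eve: 2 -> 0. State: Victor=5, Heidi=5, Eve=0

Victor's final count: 5

Answer: 5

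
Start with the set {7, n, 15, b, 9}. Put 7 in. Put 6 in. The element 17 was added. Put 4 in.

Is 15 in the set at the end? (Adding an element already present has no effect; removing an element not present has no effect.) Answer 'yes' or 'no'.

Answer: yes

Derivation:
Tracking the set through each operation:
Start: {15, 7, 9, b, n}
Event 1 (add 7): already present, no change. Set: {15, 7, 9, b, n}
Event 2 (add 6): added. Set: {15, 6, 7, 9, b, n}
Event 3 (add 17): added. Set: {15, 17, 6, 7, 9, b, n}
Event 4 (add 4): added. Set: {15, 17, 4, 6, 7, 9, b, n}

Final set: {15, 17, 4, 6, 7, 9, b, n} (size 8)
15 is in the final set.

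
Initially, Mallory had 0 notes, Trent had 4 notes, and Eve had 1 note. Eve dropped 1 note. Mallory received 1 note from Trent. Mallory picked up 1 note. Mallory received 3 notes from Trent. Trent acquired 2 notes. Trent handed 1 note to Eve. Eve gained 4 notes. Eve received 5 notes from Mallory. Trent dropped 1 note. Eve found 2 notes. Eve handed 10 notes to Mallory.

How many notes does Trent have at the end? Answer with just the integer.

Answer: 0

Derivation:
Tracking counts step by step:
Start: Mallory=0, Trent=4, Eve=1
Event 1 (Eve -1): Eve: 1 -> 0. State: Mallory=0, Trent=4, Eve=0
Event 2 (Trent -> Mallory, 1): Trent: 4 -> 3, Mallory: 0 -> 1. State: Mallory=1, Trent=3, Eve=0
Event 3 (Mallory +1): Mallory: 1 -> 2. State: Mallory=2, Trent=3, Eve=0
Event 4 (Trent -> Mallory, 3): Trent: 3 -> 0, Mallory: 2 -> 5. State: Mallory=5, Trent=0, Eve=0
Event 5 (Trent +2): Trent: 0 -> 2. State: Mallory=5, Trent=2, Eve=0
Event 6 (Trent -> Eve, 1): Trent: 2 -> 1, Eve: 0 -> 1. State: Mallory=5, Trent=1, Eve=1
Event 7 (Eve +4): Eve: 1 -> 5. State: Mallory=5, Trent=1, Eve=5
Event 8 (Mallory -> Eve, 5): Mallory: 5 -> 0, Eve: 5 -> 10. State: Mallory=0, Trent=1, Eve=10
Event 9 (Trent -1): Trent: 1 -> 0. State: Mallory=0, Trent=0, Eve=10
Event 10 (Eve +2): Eve: 10 -> 12. State: Mallory=0, Trent=0, Eve=12
Event 11 (Eve -> Mallory, 10): Eve: 12 -> 2, Mallory: 0 -> 10. State: Mallory=10, Trent=0, Eve=2

Trent's final count: 0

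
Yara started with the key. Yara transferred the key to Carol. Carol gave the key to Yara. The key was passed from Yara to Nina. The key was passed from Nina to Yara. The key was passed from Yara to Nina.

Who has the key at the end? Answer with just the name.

Tracking the key through each event:
Start: Yara has the key.
After event 1: Carol has the key.
After event 2: Yara has the key.
After event 3: Nina has the key.
After event 4: Yara has the key.
After event 5: Nina has the key.

Answer: Nina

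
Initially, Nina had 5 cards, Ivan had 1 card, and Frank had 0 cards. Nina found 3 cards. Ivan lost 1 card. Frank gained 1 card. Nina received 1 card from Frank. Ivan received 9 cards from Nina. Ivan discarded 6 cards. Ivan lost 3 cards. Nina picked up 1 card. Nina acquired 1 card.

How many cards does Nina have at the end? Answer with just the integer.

Answer: 2

Derivation:
Tracking counts step by step:
Start: Nina=5, Ivan=1, Frank=0
Event 1 (Nina +3): Nina: 5 -> 8. State: Nina=8, Ivan=1, Frank=0
Event 2 (Ivan -1): Ivan: 1 -> 0. State: Nina=8, Ivan=0, Frank=0
Event 3 (Frank +1): Frank: 0 -> 1. State: Nina=8, Ivan=0, Frank=1
Event 4 (Frank -> Nina, 1): Frank: 1 -> 0, Nina: 8 -> 9. State: Nina=9, Ivan=0, Frank=0
Event 5 (Nina -> Ivan, 9): Nina: 9 -> 0, Ivan: 0 -> 9. State: Nina=0, Ivan=9, Frank=0
Event 6 (Ivan -6): Ivan: 9 -> 3. State: Nina=0, Ivan=3, Frank=0
Event 7 (Ivan -3): Ivan: 3 -> 0. State: Nina=0, Ivan=0, Frank=0
Event 8 (Nina +1): Nina: 0 -> 1. State: Nina=1, Ivan=0, Frank=0
Event 9 (Nina +1): Nina: 1 -> 2. State: Nina=2, Ivan=0, Frank=0

Nina's final count: 2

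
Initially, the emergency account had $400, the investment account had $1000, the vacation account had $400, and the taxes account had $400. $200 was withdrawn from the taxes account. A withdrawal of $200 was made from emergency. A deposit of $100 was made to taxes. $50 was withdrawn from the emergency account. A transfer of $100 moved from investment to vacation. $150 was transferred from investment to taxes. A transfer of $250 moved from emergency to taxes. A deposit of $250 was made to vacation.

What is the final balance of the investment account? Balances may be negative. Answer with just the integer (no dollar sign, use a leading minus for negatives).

Tracking account balances step by step:
Start: emergency=400, investment=1000, vacation=400, taxes=400
Event 1 (withdraw 200 from taxes): taxes: 400 - 200 = 200. Balances: emergency=400, investment=1000, vacation=400, taxes=200
Event 2 (withdraw 200 from emergency): emergency: 400 - 200 = 200. Balances: emergency=200, investment=1000, vacation=400, taxes=200
Event 3 (deposit 100 to taxes): taxes: 200 + 100 = 300. Balances: emergency=200, investment=1000, vacation=400, taxes=300
Event 4 (withdraw 50 from emergency): emergency: 200 - 50 = 150. Balances: emergency=150, investment=1000, vacation=400, taxes=300
Event 5 (transfer 100 investment -> vacation): investment: 1000 - 100 = 900, vacation: 400 + 100 = 500. Balances: emergency=150, investment=900, vacation=500, taxes=300
Event 6 (transfer 150 investment -> taxes): investment: 900 - 150 = 750, taxes: 300 + 150 = 450. Balances: emergency=150, investment=750, vacation=500, taxes=450
Event 7 (transfer 250 emergency -> taxes): emergency: 150 - 250 = -100, taxes: 450 + 250 = 700. Balances: emergency=-100, investment=750, vacation=500, taxes=700
Event 8 (deposit 250 to vacation): vacation: 500 + 250 = 750. Balances: emergency=-100, investment=750, vacation=750, taxes=700

Final balance of investment: 750

Answer: 750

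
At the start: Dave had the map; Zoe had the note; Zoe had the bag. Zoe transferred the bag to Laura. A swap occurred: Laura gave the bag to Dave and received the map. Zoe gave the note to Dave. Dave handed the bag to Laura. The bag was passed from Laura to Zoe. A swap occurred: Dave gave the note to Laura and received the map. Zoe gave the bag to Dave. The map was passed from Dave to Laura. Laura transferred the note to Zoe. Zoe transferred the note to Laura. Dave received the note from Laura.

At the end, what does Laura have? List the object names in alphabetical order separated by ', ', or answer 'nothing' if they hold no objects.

Tracking all object holders:
Start: map:Dave, note:Zoe, bag:Zoe
Event 1 (give bag: Zoe -> Laura). State: map:Dave, note:Zoe, bag:Laura
Event 2 (swap bag<->map: now bag:Dave, map:Laura). State: map:Laura, note:Zoe, bag:Dave
Event 3 (give note: Zoe -> Dave). State: map:Laura, note:Dave, bag:Dave
Event 4 (give bag: Dave -> Laura). State: map:Laura, note:Dave, bag:Laura
Event 5 (give bag: Laura -> Zoe). State: map:Laura, note:Dave, bag:Zoe
Event 6 (swap note<->map: now note:Laura, map:Dave). State: map:Dave, note:Laura, bag:Zoe
Event 7 (give bag: Zoe -> Dave). State: map:Dave, note:Laura, bag:Dave
Event 8 (give map: Dave -> Laura). State: map:Laura, note:Laura, bag:Dave
Event 9 (give note: Laura -> Zoe). State: map:Laura, note:Zoe, bag:Dave
Event 10 (give note: Zoe -> Laura). State: map:Laura, note:Laura, bag:Dave
Event 11 (give note: Laura -> Dave). State: map:Laura, note:Dave, bag:Dave

Final state: map:Laura, note:Dave, bag:Dave
Laura holds: map.

Answer: map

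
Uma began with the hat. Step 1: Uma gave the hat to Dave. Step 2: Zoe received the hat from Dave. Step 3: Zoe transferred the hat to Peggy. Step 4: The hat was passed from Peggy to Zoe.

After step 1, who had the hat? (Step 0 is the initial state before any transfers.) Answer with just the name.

Tracking the hat holder through step 1:
After step 0 (start): Uma
After step 1: Dave

At step 1, the holder is Dave.

Answer: Dave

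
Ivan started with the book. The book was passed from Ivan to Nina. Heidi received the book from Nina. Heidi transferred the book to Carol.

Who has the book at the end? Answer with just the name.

Answer: Carol

Derivation:
Tracking the book through each event:
Start: Ivan has the book.
After event 1: Nina has the book.
After event 2: Heidi has the book.
After event 3: Carol has the book.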